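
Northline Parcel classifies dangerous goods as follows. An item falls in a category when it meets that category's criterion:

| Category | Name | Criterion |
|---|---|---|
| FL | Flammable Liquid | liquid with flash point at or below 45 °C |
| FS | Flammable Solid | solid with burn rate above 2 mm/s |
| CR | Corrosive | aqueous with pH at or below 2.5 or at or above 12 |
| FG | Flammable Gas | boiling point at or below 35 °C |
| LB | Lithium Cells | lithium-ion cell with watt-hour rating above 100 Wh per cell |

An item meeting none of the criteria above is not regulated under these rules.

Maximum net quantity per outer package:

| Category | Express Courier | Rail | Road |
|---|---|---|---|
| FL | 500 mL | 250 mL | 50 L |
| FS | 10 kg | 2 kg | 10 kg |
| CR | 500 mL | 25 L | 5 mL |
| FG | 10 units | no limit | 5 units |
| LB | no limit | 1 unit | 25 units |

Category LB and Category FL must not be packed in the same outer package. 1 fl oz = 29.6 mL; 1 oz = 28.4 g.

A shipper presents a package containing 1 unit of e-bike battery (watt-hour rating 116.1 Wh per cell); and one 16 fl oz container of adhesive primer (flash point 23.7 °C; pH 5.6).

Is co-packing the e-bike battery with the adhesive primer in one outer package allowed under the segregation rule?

Watt-hour rating 116.1 Wh per cell meets the Category LB criterion (Lithium Cells), so the e-bike battery is Category LB.
The adhesive primer has flash point 23.7 °C, which is ≤ 45 °C, so it is Category FL (Flammable Liquid).
Category LB and Category FL may not share an outer package.

No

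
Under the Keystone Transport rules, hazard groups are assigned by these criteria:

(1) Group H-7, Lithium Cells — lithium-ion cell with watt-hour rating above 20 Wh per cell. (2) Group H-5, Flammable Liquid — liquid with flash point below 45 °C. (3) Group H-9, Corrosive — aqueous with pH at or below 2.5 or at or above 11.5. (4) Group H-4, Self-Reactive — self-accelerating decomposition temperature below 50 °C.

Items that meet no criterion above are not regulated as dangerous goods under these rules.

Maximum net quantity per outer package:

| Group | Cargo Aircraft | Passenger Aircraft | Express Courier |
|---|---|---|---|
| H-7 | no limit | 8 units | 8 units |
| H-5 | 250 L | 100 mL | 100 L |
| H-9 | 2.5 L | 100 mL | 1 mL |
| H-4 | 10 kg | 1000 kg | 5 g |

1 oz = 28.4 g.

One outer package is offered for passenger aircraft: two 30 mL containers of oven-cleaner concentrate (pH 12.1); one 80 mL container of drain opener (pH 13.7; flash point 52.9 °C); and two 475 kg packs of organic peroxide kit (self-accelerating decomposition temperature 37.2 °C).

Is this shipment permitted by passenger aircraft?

No

Oven-cleaner concentrate: pH 12.1 ≥ 11.5 → Group H-9 (Corrosive).
Drain opener: pH 13.7 ≥ 11.5 → Group H-9 (Corrosive).
The organic peroxide kit has self-accelerating decomposition temperature 37.2 °C, which is < 50 °C, so it is Group H-4 (Self-Reactive).
Total Group H-9: (two 30 mL containers = 60 mL) + 80 mL = 140 mL.
That exceeds the Group H-9 passenger aircraft limit of 100 mL.
Group H-4 quantity: two 475 kg packs = 950 kg.
950 kg ≤ 1000 kg (passenger aircraft limit, Group H-4) — within limit.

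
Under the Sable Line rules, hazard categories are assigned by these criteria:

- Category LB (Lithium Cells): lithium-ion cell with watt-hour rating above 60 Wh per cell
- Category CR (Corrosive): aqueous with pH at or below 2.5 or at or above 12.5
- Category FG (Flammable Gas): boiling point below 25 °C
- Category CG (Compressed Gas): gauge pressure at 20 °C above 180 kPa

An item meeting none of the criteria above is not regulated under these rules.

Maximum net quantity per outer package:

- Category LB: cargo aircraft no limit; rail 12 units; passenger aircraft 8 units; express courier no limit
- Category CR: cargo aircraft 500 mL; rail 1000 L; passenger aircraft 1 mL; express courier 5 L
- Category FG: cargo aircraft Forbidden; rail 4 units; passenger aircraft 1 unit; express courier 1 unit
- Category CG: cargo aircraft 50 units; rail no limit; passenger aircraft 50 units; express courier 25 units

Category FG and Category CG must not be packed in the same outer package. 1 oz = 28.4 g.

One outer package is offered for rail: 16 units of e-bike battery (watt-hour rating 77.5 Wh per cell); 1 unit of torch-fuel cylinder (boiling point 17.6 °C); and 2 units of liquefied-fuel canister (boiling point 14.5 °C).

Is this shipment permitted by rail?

With watt-hour rating 77.5 Wh per cell (> 60 Wh per cell), the e-bike battery falls in Category LB.
The torch-fuel cylinder has boiling point 17.6 °C, which is < 25 °C, so it is Category FG (Flammable Gas).
Liquefied-fuel canister: boiling point 14.5 °C < 25 °C → Category FG (Flammable Gas).
Category FG net quantity: 1 unit + 2 units = 3 units.
That is within the Category FG rail limit of 4 units.
Category LB quantity: 16 units.
16 units exceeds the rail limit of 12 units for Category LB.
The segregation rule (Category FG with Category CG) does not apply to Category FG with Category LB.

No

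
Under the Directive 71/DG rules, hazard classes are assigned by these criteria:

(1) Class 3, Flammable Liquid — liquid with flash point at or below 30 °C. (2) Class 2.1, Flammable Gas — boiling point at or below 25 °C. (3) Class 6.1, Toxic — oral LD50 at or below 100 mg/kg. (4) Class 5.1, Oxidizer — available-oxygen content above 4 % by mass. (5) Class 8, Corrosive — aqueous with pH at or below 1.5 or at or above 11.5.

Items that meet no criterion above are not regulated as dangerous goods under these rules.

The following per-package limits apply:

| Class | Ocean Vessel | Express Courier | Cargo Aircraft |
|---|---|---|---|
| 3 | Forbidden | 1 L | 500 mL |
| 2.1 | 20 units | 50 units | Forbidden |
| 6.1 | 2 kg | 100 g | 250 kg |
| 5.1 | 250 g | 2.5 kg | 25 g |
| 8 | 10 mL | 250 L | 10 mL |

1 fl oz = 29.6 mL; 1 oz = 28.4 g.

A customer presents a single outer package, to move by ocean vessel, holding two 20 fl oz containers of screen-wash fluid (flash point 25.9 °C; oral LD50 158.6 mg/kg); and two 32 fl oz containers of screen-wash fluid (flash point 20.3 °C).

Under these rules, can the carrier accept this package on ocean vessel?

With flash point 25.9 °C (≤ 30 °C), the screen-wash fluid falls in Class 3.
Flash point 20.3 °C meets the Class 3 criterion (Flammable Liquid), so the screen-wash fluid is Class 3.
Class 3 net quantity: (two 20 fl oz containers = 1.184 L) + (two 32 fl oz containers = 1894.4 mL) = 3078.4 mL.
By ocean vessel, Class 3 is Forbidden regardless of quantity.

No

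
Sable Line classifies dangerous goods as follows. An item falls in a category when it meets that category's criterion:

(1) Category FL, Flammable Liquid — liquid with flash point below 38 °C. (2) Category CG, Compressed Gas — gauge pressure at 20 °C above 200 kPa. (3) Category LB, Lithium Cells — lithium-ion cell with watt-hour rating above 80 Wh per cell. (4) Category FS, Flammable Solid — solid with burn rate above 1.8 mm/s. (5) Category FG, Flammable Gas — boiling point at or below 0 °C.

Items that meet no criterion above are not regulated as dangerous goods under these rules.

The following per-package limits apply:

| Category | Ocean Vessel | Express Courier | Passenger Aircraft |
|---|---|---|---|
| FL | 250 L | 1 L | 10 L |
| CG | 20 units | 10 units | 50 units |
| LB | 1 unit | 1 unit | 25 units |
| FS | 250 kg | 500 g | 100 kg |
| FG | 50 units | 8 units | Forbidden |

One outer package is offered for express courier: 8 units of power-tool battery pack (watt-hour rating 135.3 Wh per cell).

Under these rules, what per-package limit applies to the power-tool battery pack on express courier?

Watt-hour rating 135.3 Wh per cell meets the Category LB criterion (Lithium Cells), so the power-tool battery pack is Category LB.
The express courier limit for Category LB is 1 unit.

1 unit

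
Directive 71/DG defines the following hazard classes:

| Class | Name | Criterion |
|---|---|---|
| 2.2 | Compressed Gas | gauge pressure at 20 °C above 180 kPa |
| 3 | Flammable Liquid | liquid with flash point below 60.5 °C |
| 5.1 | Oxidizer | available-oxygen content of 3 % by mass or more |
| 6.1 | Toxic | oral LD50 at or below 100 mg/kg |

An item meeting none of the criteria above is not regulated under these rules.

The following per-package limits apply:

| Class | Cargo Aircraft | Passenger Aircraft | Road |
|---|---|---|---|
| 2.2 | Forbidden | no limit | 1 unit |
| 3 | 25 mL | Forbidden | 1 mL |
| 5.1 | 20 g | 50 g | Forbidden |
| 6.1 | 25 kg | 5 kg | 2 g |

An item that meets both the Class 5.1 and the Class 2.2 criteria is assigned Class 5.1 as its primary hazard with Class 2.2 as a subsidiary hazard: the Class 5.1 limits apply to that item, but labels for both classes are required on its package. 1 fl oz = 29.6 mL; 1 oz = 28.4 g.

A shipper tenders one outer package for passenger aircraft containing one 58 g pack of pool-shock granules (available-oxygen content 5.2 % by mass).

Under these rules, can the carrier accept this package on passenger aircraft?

No

With available-oxygen content 5.2 % by mass (≥ 3 % by mass), the pool-shock granules fall in Class 5.1.
Class 5.1 quantity: 58 g.
That exceeds the Class 5.1 passenger aircraft limit of 50 g.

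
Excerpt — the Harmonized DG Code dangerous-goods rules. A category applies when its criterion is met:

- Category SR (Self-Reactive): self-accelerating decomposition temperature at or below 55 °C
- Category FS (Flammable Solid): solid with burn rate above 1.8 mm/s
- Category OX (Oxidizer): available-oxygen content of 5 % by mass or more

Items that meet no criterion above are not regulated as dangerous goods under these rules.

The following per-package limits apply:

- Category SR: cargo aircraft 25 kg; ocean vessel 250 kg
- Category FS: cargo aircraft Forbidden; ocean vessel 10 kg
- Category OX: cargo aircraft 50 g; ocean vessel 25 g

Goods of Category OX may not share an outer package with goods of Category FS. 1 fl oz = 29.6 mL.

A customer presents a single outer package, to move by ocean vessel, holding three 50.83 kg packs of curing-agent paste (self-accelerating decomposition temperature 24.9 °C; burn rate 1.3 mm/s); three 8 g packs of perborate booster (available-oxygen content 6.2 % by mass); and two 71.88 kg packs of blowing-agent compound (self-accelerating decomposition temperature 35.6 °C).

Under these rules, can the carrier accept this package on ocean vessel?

No

With self-accelerating decomposition temperature 24.9 °C (≤ 55 °C), the curing-agent paste falls in Category SR.
With available-oxygen content 6.2 % by mass (≥ 5 % by mass), the perborate booster falls in Category OX.
Self-accelerating decomposition temperature 35.6 °C meets the Category SR criterion (Self-Reactive), so the blowing-agent compound is Category SR.
Total Category SR: (three 50.83 kg packs = 152.49 kg) + (two 71.88 kg packs = 143.76 kg) = 296.25 kg.
296.25 kg exceeds the ocean vessel limit of 250 kg for Category SR.
Category OX quantity: three 8 g packs = 24 g.
That is within the Category OX ocean vessel limit of 25 g.
The segregation rule (Category OX with Category FS) does not apply to Category SR with Category OX.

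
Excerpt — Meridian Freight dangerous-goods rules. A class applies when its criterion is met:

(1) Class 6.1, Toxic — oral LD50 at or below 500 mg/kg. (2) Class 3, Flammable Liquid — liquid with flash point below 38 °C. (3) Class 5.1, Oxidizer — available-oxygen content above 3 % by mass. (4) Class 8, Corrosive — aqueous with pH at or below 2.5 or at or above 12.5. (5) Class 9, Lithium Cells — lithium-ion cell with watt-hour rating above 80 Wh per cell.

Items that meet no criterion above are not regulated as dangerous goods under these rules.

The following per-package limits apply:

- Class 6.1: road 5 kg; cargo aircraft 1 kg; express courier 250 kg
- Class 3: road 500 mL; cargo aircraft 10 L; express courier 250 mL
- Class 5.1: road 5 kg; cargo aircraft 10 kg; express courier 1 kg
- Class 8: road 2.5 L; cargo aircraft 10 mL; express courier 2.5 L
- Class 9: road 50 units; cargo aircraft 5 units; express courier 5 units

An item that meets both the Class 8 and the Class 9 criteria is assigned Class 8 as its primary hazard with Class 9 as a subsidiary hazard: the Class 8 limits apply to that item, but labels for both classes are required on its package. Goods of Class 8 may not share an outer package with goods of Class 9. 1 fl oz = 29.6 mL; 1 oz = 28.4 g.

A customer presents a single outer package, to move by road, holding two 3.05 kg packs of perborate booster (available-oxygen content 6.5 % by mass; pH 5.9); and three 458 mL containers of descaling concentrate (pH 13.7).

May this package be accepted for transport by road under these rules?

With available-oxygen content 6.5 % by mass (> 3 % by mass), the perborate booster falls in Class 5.1.
With pH 13.7 (≥ 12.5), the descaling concentrate falls in Class 8.
Class 5.1 quantity: two 3.05 kg packs = 6.1 kg.
That exceeds the Class 5.1 road limit of 5 kg.
Class 8 quantity: three 458 mL containers = 1.374 L.
1.374 L ≤ 2.5 L (road limit, Class 8) — within limit.
The segregation rule (Class 8 with Class 9) does not apply to Class 5.1 with Class 8.

No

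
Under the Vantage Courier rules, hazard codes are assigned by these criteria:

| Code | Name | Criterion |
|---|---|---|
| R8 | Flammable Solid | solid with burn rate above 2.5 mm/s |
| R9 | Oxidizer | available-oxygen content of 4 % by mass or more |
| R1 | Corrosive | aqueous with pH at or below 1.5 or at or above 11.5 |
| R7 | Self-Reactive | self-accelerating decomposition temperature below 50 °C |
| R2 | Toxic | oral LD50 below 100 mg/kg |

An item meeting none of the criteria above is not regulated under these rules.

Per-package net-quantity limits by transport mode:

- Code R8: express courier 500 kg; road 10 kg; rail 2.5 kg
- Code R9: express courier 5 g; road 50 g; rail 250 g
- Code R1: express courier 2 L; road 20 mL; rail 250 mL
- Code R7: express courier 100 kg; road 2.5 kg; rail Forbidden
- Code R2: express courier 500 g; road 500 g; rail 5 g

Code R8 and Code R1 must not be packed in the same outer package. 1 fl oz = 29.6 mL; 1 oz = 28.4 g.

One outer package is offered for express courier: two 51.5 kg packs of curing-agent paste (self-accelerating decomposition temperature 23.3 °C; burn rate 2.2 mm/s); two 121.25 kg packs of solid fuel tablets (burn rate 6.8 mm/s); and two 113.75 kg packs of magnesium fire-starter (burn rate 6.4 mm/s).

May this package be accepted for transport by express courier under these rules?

No

Self-accelerating decomposition temperature 23.3 °C meets the Code R7 criterion (Self-Reactive), so the curing-agent paste is Code R7.
With burn rate 6.8 mm/s (> 2.5 mm/s), the solid fuel tablets fall in Code R8.
The magnesium fire-starter has burn rate 6.4 mm/s, which is > 2.5 mm/s, so it is Code R8 (Flammable Solid).
Total Code R8: (two 121.25 kg packs = 242.5 kg) + (two 113.75 kg packs = 227.5 kg) = 470 kg.
470 kg is within the express courier limit of 500 kg for Code R8.
Code R7 quantity: two 51.5 kg packs = 103 kg.
103 kg exceeds the express courier limit of 100 kg for Code R7.
The segregation rule (Code R8 with Code R1) does not apply to Code R8 with Code R7.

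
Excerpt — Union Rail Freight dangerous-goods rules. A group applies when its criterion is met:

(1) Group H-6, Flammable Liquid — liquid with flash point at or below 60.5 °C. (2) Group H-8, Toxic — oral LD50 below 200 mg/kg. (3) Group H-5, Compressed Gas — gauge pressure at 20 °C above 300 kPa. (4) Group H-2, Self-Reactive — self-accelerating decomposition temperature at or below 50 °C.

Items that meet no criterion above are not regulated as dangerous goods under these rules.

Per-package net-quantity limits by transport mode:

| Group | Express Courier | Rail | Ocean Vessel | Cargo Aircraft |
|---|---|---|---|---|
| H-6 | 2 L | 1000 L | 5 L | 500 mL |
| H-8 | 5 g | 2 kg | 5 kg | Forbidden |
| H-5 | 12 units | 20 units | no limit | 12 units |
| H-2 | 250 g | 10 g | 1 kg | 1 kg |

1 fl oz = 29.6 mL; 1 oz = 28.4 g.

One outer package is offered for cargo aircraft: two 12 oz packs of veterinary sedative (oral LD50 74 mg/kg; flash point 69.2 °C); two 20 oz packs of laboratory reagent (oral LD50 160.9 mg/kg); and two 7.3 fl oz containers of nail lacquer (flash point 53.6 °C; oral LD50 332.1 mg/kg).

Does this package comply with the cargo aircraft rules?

The veterinary sedative has oral LD50 74 mg/kg, which is < 200 mg/kg, so it is Group H-8 (Toxic).
With oral LD50 160.9 mg/kg (< 200 mg/kg), the laboratory reagent falls in Group H-8.
With flash point 53.6 °C (≤ 60.5 °C), the nail lacquer falls in Group H-6.
Group H-8 net quantity: (two 12 oz packs = 681.6 g) + (two 20 oz packs = 1.136 kg) = 1817.6 g.
By cargo aircraft, Group H-8 is Forbidden regardless of quantity.
Group H-6 quantity: two 7.3 fl oz containers = 432.16 mL.
432.16 mL is within the cargo aircraft limit of 500 mL for Group H-6.

No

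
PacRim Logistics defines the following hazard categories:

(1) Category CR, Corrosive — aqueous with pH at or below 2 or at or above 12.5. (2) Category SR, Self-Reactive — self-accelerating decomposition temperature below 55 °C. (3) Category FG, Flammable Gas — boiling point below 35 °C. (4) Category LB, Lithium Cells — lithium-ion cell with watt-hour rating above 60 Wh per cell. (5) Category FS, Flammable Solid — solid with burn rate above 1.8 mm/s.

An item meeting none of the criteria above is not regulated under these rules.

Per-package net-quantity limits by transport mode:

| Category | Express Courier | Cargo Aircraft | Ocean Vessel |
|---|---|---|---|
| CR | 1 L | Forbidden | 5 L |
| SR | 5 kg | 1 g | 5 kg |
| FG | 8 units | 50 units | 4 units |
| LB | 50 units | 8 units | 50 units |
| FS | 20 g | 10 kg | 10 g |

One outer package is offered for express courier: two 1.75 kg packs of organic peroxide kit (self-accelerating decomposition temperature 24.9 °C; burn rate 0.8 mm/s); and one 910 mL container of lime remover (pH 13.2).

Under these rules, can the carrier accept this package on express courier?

Yes

Organic peroxide kit: self-accelerating decomposition temperature 24.9 °C < 55 °C → Category SR (Self-Reactive).
With pH 13.2 (≥ 12.5), the lime remover falls in Category CR.
Category CR quantity: 910 mL.
That is within the Category CR express courier limit of 1 L.
Category SR quantity: two 1.75 kg packs = 3.5 kg.
That is within the Category SR express courier limit of 5 kg.
Every hazard category is within its express courier limit and no segregation rule is violated.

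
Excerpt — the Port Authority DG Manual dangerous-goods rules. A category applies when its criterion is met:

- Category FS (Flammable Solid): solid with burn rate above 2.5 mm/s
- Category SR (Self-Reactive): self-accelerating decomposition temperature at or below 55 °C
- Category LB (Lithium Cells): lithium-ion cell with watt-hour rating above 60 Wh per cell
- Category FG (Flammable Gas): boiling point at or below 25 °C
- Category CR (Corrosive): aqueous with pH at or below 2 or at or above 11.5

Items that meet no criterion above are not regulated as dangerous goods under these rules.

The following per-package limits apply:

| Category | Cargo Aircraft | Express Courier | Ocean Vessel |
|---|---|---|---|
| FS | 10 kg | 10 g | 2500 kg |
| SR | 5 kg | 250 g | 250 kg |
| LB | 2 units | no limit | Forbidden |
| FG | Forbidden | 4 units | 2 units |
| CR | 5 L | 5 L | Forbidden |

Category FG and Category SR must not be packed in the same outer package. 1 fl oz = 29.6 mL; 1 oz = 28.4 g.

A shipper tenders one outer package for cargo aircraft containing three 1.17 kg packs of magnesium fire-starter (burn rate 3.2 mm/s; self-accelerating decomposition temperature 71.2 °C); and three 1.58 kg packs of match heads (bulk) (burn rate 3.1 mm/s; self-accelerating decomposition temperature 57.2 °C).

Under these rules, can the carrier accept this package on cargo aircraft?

Yes

The magnesium fire-starter has burn rate 3.2 mm/s, which is > 2.5 mm/s, so it is Category FS (Flammable Solid).
Burn rate 3.1 mm/s meets the Category FS criterion (Flammable Solid), so the match heads (bulk) are Category FS.
Total Category FS: (three 1.17 kg packs = 3.51 kg) + (three 1.58 kg packs = 4.74 kg) = 8.25 kg.
That is within the Category FS cargo aircraft limit of 10 kg.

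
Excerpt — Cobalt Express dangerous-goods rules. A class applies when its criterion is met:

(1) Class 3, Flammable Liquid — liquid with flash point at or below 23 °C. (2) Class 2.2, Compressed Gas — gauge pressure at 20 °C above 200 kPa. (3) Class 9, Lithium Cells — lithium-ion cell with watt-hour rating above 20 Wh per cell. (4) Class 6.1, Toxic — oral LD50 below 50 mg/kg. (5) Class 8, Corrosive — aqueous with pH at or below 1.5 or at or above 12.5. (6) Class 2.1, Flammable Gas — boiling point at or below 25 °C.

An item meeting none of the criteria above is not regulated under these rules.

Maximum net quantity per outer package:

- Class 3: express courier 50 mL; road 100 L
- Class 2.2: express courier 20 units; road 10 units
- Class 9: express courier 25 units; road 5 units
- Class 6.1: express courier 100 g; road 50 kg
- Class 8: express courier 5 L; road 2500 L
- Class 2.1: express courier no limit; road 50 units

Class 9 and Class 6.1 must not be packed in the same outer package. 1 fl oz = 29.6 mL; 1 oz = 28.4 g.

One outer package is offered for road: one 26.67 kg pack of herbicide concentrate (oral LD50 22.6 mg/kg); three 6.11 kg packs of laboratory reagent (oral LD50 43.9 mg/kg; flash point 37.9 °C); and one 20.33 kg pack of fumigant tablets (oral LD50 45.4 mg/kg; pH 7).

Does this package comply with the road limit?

No

Herbicide concentrate: oral LD50 22.6 mg/kg < 50 mg/kg → Class 6.1 (Toxic).
Oral LD50 43.9 mg/kg meets the Class 6.1 criterion (Toxic), so the laboratory reagent is Class 6.1.
With oral LD50 45.4 mg/kg (< 50 mg/kg), the fumigant tablets fall in Class 6.1.
Total Class 6.1: 26.67 kg + (three 6.11 kg packs = 18.33 kg) + 20.33 kg = 65.33 kg.
That exceeds the Class 6.1 road limit of 50 kg.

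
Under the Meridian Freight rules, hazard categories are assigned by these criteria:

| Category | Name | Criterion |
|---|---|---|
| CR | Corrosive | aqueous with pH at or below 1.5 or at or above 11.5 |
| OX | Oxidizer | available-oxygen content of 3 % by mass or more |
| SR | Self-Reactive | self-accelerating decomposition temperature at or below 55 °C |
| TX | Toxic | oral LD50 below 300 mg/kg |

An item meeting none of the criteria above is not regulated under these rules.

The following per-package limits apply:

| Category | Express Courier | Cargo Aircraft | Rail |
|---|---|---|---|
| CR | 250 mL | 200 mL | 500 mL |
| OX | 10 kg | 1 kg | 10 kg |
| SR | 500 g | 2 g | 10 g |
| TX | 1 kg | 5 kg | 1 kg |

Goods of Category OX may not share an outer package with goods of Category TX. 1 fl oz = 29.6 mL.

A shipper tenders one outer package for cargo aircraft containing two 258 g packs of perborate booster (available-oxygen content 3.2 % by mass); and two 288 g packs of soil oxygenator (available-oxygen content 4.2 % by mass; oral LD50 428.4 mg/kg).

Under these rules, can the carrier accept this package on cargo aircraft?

No

The perborate booster has available-oxygen content 3.2 % by mass, which is ≥ 3 % by mass, so it is Category OX (Oxidizer).
With available-oxygen content 4.2 % by mass (≥ 3 % by mass), the soil oxygenator falls in Category OX.
Total Category OX: (two 258 g packs = 516 g) + (two 288 g packs = 576 g) = 1.092 kg.
1.092 kg > 1 kg (cargo aircraft limit, Category OX) — over the limit.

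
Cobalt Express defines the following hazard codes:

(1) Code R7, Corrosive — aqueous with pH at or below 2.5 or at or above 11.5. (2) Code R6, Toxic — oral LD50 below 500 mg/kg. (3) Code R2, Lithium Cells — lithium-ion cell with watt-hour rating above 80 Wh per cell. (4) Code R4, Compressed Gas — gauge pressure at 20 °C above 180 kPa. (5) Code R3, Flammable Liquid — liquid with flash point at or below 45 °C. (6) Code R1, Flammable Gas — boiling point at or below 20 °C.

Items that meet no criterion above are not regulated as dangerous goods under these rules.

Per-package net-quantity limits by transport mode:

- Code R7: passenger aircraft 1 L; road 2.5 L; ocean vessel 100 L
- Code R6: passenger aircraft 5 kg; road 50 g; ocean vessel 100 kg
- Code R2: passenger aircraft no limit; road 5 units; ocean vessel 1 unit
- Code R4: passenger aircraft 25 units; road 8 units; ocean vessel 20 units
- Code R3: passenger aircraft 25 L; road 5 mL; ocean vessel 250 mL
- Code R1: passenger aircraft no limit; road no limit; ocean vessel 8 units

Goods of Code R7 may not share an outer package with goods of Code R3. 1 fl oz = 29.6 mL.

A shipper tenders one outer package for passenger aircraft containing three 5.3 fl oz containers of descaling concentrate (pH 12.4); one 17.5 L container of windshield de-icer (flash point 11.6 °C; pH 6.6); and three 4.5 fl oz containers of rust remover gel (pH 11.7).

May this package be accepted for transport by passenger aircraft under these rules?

No

pH 12.4 meets the Code R7 criterion (Corrosive), so the descaling concentrate is Code R7.
Windshield de-icer: flash point 11.6 °C ≤ 45 °C → Code R3 (Flammable Liquid).
The rust remover gel has pH 11.7, which is ≥ 11.5, so it is Code R7 (Corrosive).
Total Code R7: (three 5.3 fl oz containers = 470.64 mL) + (three 4.5 fl oz containers = 399.6 mL) = 870.24 mL.
870.24 mL is within the passenger aircraft limit of 1 L for Code R7.
Code R3 quantity: 17.5 L.
17.5 L ≤ 25 L (passenger aircraft limit, Code R3) — within limit.
Code R7 and Code R3 may not share an outer package.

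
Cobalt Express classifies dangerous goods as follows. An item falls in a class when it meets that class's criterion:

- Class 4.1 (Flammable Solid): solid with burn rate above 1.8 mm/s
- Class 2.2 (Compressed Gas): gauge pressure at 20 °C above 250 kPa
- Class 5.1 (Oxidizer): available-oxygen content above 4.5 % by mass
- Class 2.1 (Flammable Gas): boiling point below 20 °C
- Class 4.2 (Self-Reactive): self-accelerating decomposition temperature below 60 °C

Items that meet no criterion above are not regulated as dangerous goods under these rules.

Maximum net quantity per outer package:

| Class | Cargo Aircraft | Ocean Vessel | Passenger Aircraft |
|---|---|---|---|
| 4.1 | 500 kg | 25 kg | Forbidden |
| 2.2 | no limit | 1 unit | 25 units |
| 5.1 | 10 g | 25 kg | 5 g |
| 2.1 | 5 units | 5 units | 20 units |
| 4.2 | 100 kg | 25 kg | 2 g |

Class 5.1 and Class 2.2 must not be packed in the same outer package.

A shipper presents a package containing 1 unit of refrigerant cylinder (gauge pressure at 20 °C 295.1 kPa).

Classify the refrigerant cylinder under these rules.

Class 2.2

The refrigerant cylinder has gauge pressure at 20 °C 295.1 kPa, which is > 250 kPa, so it is Class 2.2 (Compressed Gas).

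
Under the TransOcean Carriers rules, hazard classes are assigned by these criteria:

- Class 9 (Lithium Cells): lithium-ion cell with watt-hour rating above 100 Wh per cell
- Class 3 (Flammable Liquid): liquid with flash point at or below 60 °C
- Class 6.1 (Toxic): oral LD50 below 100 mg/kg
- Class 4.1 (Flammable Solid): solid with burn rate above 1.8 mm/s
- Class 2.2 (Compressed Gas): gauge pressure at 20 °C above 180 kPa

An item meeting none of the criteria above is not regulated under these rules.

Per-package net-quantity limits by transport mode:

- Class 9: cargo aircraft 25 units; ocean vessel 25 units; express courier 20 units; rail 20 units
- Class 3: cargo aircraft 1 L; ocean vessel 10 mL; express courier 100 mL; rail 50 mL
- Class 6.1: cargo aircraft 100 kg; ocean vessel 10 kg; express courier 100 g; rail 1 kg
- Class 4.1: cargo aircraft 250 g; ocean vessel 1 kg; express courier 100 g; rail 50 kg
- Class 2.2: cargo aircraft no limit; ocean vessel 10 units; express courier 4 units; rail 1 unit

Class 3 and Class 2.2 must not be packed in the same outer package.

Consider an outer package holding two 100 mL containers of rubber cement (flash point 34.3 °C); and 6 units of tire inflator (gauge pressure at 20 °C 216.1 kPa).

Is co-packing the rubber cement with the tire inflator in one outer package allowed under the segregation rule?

The rubber cement has flash point 34.3 °C, which is ≤ 60 °C, so it is Class 3 (Flammable Liquid).
With gauge pressure at 20 °C 216.1 kPa (> 180 kPa), the tire inflator falls in Class 2.2.
Class 3 and Class 2.2 may not share an outer package.

No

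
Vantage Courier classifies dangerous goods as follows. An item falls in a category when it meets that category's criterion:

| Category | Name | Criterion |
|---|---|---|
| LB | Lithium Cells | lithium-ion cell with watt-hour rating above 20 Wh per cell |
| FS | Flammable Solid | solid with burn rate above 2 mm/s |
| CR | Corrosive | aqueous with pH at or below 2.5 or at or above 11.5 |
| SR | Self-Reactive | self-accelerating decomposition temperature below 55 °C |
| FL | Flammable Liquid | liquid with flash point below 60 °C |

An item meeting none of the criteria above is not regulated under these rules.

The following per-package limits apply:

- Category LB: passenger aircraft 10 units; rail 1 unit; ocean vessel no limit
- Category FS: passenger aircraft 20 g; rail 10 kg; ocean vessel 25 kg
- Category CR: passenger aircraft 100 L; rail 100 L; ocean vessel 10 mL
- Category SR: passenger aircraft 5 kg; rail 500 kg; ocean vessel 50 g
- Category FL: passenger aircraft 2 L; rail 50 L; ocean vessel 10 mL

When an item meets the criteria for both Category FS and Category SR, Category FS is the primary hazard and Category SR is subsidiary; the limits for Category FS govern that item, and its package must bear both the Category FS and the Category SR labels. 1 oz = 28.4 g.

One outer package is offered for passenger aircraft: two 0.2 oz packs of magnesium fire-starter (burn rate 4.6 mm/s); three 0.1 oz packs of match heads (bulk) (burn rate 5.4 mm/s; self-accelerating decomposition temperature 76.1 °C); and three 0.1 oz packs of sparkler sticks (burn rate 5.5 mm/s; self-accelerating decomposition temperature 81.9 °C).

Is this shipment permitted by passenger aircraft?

Magnesium fire-starter: burn rate 4.6 mm/s > 2 mm/s → Category FS (Flammable Solid).
Burn rate 5.4 mm/s meets the Category FS criterion (Flammable Solid), so the match heads (bulk) are Category FS.
Sparkler sticks: burn rate 5.5 mm/s > 2 mm/s → Category FS (Flammable Solid).
Total Category FS: (two 0.2 oz packs = 11.36 g) + (three 0.1 oz packs = 8.52 g) + (three 0.1 oz packs = 8.52 g) = 28.4 g.
28.4 g exceeds the passenger aircraft limit of 20 g for Category FS.

No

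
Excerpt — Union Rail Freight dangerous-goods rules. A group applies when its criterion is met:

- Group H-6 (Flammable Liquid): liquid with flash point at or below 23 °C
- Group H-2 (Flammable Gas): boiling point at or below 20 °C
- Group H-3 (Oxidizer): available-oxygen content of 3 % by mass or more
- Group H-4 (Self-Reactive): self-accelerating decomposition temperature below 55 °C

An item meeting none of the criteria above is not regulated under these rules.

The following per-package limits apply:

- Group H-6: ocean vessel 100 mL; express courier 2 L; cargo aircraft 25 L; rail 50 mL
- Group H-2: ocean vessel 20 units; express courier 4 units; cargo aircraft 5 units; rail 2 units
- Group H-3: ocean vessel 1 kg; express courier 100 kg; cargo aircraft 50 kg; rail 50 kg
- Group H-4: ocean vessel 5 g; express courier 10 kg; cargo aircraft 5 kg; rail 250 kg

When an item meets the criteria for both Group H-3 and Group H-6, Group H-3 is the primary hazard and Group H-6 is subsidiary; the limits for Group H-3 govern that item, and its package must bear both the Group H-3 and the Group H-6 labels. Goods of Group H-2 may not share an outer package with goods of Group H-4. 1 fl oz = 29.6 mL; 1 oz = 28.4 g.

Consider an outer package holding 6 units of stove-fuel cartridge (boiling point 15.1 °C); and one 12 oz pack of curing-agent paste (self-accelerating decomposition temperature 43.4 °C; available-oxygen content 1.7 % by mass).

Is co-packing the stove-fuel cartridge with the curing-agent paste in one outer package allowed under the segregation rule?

Stove-fuel cartridge: boiling point 15.1 °C ≤ 20 °C → Group H-2 (Flammable Gas).
Curing-agent paste: self-accelerating decomposition temperature 43.4 °C < 55 °C → Group H-4 (Self-Reactive).
Group H-2 and Group H-4 may not share an outer package.

No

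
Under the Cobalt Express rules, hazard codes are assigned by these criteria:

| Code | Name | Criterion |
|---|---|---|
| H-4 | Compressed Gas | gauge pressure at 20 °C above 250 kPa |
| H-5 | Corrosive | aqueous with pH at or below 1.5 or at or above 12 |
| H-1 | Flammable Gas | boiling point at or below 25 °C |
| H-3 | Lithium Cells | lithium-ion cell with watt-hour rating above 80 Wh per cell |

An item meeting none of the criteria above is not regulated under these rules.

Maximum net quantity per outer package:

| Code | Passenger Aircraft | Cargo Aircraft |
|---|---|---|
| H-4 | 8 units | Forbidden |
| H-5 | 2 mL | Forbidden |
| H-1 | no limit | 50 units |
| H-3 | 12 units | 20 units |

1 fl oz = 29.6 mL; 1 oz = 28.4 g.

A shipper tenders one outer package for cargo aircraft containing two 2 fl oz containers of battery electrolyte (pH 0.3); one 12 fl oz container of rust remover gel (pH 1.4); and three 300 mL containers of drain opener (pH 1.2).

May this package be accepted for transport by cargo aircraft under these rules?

pH 0.3 meets the Code H-5 criterion (Corrosive), so the battery electrolyte is Code H-5.
Rust remover gel: pH 1.4 ≤ 1.5 → Code H-5 (Corrosive).
Drain opener: pH 1.2 ≤ 1.5 → Code H-5 (Corrosive).
Total Code H-5: (two 2 fl oz containers = 118.4 mL) + (one 12 fl oz container = 355.2 mL) + (three 300 mL containers = 900 mL) = 1373.6 mL.
Code H-5 is Forbidden by cargo aircraft.

No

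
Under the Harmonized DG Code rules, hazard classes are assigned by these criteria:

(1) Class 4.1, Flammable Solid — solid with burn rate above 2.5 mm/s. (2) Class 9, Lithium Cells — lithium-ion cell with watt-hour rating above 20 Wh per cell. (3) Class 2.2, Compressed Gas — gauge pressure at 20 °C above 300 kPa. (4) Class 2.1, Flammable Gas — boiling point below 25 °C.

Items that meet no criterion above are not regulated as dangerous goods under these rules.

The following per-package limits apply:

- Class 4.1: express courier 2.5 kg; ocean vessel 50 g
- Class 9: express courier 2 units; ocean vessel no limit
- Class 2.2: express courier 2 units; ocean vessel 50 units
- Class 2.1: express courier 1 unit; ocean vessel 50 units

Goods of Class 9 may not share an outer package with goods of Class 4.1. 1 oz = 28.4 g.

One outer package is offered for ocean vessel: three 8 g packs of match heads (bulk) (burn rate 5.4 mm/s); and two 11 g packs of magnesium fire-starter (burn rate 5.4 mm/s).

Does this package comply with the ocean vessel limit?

Yes

Match heads (bulk): burn rate 5.4 mm/s > 2.5 mm/s → Class 4.1 (Flammable Solid).
Magnesium fire-starter: burn rate 5.4 mm/s > 2.5 mm/s → Class 4.1 (Flammable Solid).
Class 4.1 net quantity: (three 8 g packs = 24 g) + (two 11 g packs = 22 g) = 46 g.
46 g is within the ocean vessel limit of 50 g for Class 4.1.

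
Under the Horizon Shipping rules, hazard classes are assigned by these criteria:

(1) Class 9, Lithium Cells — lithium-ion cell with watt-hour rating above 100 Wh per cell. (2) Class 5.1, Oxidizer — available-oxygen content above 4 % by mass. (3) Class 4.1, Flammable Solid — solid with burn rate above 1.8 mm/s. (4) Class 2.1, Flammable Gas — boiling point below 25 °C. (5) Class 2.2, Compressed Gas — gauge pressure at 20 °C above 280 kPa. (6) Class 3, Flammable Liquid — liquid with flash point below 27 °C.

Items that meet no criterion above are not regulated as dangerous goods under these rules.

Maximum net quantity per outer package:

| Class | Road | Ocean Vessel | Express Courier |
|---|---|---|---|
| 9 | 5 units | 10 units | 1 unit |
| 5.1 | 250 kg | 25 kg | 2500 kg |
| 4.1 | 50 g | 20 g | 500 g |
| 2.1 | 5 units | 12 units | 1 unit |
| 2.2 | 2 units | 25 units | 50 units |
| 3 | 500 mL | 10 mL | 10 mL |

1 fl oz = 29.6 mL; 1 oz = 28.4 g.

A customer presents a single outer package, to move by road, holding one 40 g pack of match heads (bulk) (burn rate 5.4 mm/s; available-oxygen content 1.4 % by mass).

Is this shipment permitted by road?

The match heads (bulk) have burn rate 5.4 mm/s, which is > 1.8 mm/s, so they are Class 4.1 (Flammable Solid).
Class 4.1 quantity: 40 g.
That is within the Class 4.1 road limit of 50 g.

Yes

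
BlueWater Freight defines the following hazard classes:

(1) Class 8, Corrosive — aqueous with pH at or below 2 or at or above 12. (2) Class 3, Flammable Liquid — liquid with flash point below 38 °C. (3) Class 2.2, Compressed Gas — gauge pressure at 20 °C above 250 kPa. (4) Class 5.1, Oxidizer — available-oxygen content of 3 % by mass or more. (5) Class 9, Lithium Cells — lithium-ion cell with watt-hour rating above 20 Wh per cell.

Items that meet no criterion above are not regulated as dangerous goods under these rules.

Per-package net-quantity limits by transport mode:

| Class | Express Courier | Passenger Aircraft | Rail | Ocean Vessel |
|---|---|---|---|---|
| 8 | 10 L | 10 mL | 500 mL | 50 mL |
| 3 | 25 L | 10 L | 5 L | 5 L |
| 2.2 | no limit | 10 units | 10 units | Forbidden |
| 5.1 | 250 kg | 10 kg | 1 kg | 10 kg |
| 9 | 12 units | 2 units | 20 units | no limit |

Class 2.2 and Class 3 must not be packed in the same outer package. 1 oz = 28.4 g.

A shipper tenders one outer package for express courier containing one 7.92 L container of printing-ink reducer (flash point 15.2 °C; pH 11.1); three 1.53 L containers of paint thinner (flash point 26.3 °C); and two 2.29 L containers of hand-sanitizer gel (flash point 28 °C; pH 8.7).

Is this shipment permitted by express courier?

Yes

The printing-ink reducer has flash point 15.2 °C, which is < 38 °C, so it is Class 3 (Flammable Liquid).
Paint thinner: flash point 26.3 °C < 38 °C → Class 3 (Flammable Liquid).
The hand-sanitizer gel has flash point 28 °C, which is < 38 °C, so it is Class 3 (Flammable Liquid).
Total Class 3: 7.92 L + (three 1.53 L containers = 4.59 L) + (two 2.29 L containers = 4.58 L) = 17.09 L.
17.09 L ≤ 25 L (express courier limit, Class 3) — within limit.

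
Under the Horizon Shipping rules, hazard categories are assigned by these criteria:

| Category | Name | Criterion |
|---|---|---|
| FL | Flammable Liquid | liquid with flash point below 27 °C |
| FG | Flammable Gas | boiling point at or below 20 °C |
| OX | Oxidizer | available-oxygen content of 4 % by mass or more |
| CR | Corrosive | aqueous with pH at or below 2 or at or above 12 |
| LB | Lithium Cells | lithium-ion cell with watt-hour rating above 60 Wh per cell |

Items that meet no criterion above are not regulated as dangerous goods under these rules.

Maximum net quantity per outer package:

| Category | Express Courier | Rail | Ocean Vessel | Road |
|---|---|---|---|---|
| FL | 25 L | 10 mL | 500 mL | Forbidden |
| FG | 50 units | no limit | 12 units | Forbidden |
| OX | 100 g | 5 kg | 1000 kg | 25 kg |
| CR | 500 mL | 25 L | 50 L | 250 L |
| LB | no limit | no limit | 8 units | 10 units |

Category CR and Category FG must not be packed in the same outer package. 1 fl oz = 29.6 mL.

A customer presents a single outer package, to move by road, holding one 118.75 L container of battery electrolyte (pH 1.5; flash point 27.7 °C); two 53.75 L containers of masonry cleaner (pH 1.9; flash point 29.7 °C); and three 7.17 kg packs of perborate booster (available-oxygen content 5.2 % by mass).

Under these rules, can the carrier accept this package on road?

Battery electrolyte: pH 1.5 ≤ 2 → Category CR (Corrosive).
pH 1.9 meets the Category CR criterion (Corrosive), so the masonry cleaner is Category CR.
Available-oxygen content 5.2 % by mass meets the Category OX criterion (Oxidizer), so the perborate booster is Category OX.
Total Category CR: 118.75 L + (two 53.75 L containers = 107.5 L) = 226.25 L.
That is within the Category CR road limit of 250 L.
Category OX quantity: three 7.17 kg packs = 21.51 kg.
21.51 kg is within the road limit of 25 kg for Category OX.
The segregation rule (Category CR with Category FG) does not apply to Category CR with Category OX.
Every hazard category is within its road limit and no segregation rule is violated.

Yes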